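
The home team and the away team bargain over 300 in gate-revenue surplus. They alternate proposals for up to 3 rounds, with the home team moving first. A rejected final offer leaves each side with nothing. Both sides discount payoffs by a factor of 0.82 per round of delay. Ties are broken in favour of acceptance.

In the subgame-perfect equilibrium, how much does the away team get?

Work backward from the last round.
Round 3 (the home team proposes): rejection yields 0 for the away team; the home team offers 0 and keeps 300.
Round 2 (the away team proposes): the home team can get 300 next round, worth 0.82 × 300 = 246 now. The away team offers 246 and keeps 300 − 246 = 54.
Round 1 (the home team proposes): the away team can get 54 next round, worth 0.82 × 54 = 44.28 now. The home team offers 44.28 and keeps 300 − 44.28 = 255.72.

44.28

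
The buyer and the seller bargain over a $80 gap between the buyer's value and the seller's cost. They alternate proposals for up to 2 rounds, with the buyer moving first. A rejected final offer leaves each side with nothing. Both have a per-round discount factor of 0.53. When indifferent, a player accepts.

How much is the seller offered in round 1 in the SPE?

42.4

Round 2 (the seller proposes): rejection yields 0 for the buyer; the seller offers 0 and keeps 80.
Round 1 (the buyer proposes): the seller can get 80 next round, worth 0.53 × 80 = 42.4 now. The buyer offers 42.4 and keeps 80 − 42.4 = 37.6.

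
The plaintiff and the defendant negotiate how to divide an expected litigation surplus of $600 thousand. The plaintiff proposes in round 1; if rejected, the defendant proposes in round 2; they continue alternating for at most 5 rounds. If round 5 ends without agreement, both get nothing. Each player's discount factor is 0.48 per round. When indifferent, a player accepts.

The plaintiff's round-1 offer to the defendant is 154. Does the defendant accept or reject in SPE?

Reject

Round 5 (the plaintiff proposes): rejection yields 0 for the defendant; the plaintiff offers 0 and keeps 600.
Round 4 (the defendant proposes): the plaintiff can get 600 next round, worth 0.48 × 600 = 288 now; the defendant offers that and keeps 312.
Round 3 (the plaintiff proposes): the defendant can get 312 next round, worth 0.48 × 312 = 149.76 now, so the plaintiff offers 149.76, keeping 450.24.
Round 2 (the defendant proposes): the plaintiff can get 450.24 next round, worth 0.48 × 450.24 = 216.1152 now. The defendant offers 216.1152 and keeps 600 − 216.1152 = 383.8848.
So by rejecting in round 1, the defendant gets 383.8848 next round, worth 0.48 × 383.8848 = 184.264704 now.
Offer 154 < 184.264704, so the defendant rejects.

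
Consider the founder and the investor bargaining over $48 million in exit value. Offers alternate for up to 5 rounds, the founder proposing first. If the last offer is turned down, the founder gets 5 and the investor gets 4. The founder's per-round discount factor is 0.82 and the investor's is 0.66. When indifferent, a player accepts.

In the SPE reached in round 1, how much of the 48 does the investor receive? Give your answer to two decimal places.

Round 5 (the founder proposes): the investor gets 4 if talks fail, so the founder offers 4 and keeps 44.
Round 4 (the investor proposes): the founder can get 44 next round, worth 0.82 × 44 = 36.08 now, so the investor offers 36.08, keeping 11.92.
Round 3 (the founder proposes): the investor can get 11.92 next round, worth 0.66 × 11.92 = 7.8672 now; the founder offers that and keeps 40.1328.
Round 2 (the investor proposes): the founder can get 40.1328 next round, worth 0.82 × 40.1328 = 32.908896 now, so the investor offers 32.908896, keeping 15.091104.
Round 1 (the founder proposes): the investor can get 15.091104 next round, worth 0.66 × 15.091104 = 9.96012864 now; the founder offers that and keeps 38.03987136.

9.96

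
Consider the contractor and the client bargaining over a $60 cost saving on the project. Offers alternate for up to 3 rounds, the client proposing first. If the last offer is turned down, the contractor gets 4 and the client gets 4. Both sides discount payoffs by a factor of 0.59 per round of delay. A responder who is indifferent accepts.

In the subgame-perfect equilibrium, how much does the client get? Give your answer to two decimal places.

44.09

By backward induction:
Round 3 (the client proposes): the contractor gets 4 if talks fail, so the client offers 4 and keeps 56.
Round 2 (the contractor proposes): the client can get 56 next round, worth 0.59 × 56 = 33.04 now, so the contractor offers 33.04, keeping 26.96.
Round 1 (the client proposes): the contractor can get 26.96 next round, worth 0.59 × 26.96 = 15.9064 now; the client offers that and keeps 44.0936.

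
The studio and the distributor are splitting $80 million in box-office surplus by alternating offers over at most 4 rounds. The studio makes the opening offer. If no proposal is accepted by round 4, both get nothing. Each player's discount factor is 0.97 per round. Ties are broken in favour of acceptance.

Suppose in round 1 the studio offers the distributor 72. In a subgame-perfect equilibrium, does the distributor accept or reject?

Reject

Round 4 (the distributor proposes): rejection yields 0 for the studio; the distributor offers 0 and keeps 80.
Round 3 (the studio proposes): the distributor can get 80 next round, worth 0.97 × 80 = 77.6 now; the studio offers that and keeps 2.4.
Round 2 (the distributor proposes): the studio can get 2.4 next round, worth 0.97 × 2.4 = 2.328 now; the distributor offers that and keeps 77.672.
So by rejecting in round 1, the distributor gets 77.672 next round, worth 0.97 × 77.672 = 75.34184 now.
Offer 72 < 75.34184, so the distributor rejects.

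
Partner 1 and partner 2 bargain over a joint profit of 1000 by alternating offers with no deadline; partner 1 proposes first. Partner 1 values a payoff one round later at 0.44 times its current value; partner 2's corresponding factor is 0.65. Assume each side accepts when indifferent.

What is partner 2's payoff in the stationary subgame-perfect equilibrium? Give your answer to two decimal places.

509.80

When partner 1 proposes, partner 2 accepts any offer worth at least 0.65 times what partner 2 would get by proposing next round; and vice versa.
This gives x = 1000 − 0.65y and y = 1000 − 0.44x, where x and y are each side's share when it proposes.
Hence (1 − 0.65·0.44)x = 1000(1 − 0.65), i.e. 0.714·x = 350.
x ≈ 490.1961; partner 2's share is 1000 − x ≈ 509.8039.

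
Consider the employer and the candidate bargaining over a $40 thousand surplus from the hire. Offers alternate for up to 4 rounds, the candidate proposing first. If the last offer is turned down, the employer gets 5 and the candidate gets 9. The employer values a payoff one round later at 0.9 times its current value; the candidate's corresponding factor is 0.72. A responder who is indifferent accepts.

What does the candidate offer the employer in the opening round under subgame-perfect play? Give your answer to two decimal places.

28.16

Work backward from the last round.
Round 4 (the employer proposes): the candidate gets 9 if talks fail, so the employer offers 9 and keeps 31.
Round 3 (the candidate proposes): the employer can get 31 next round, worth 0.9 × 31 = 27.9 now; the candidate offers that and keeps 12.1.
Round 2 (the employer proposes): the candidate can get 12.1 next round, worth 0.72 × 12.1 = 8.712 now, so the employer offers 8.712, keeping 31.288.
Round 1 (the candidate proposes): the employer can get 31.288 next round, worth 0.9 × 31.288 = 28.1592 now; the candidate offers that and keeps 11.8408.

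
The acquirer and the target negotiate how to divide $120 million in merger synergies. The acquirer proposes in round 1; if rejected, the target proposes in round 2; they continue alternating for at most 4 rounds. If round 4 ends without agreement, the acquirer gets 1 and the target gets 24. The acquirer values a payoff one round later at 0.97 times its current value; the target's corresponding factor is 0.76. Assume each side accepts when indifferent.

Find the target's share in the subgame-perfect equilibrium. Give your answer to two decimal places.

69.41

Round 4 (the target proposes): the acquirer gets 1 if talks fail, so the target offers 1 and keeps 119.
Round 3 (the acquirer proposes): the target can get 119 next round, worth 0.76 × 119 = 90.44 now, so the acquirer offers 90.44, keeping 29.56.
Round 2 (the target proposes): the acquirer can get 29.56 next round, worth 0.97 × 29.56 = 28.6732 now. The target offers 28.6732 and keeps 120 − 28.6732 = 91.3268.
Round 1 (the acquirer proposes): the target can get 91.3268 next round, worth 0.76 × 91.3268 = 69.408368 now. The acquirer offers 69.408368 and keeps 120 − 69.408368 = 50.591632.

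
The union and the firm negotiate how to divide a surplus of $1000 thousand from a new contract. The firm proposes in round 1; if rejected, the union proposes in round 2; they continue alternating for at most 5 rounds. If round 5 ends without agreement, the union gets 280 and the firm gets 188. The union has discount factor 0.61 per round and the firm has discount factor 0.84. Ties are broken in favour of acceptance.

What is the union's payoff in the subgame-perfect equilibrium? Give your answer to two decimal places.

221.13

Round 5 (the firm proposes): the union gets 280 if talks fail, so the firm offers 280 and keeps 720.
Round 4 (the union proposes): the firm can get 720 next round, worth 0.84 × 720 = 604.8 now, so the union offers 604.8, keeping 395.2.
Round 3 (the firm proposes): the union can get 395.2 next round, worth 0.61 × 395.2 = 241.072 now. The firm offers 241.072 and keeps 1000 − 241.072 = 758.928.
Round 2 (the union proposes): the firm can get 758.928 next round, worth 0.84 × 758.928 = 637.49952 now; the union offers that and keeps 362.50048.
Round 1 (the firm proposes): the union can get 362.50048 next round, worth 0.61 × 362.50048 = 221.1252928 now, so the firm offers 221.1252928, keeping 778.8747072.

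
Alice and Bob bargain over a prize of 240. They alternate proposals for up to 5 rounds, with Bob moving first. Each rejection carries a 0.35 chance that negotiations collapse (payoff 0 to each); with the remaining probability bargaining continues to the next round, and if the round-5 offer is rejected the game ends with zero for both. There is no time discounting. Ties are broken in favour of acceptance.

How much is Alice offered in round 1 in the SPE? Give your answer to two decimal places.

77.67

Round 5 (Bob proposes): Alice will accept anything ≥ 0, so Bob offers 0 and keeps 240.
Round 4 (Alice proposes): rejecting gives Bob an expected 0.65 × 240 = 156. Alice offers 156 and keeps 240 − 156 = 84.
Round 3 (Bob proposes): rejecting gives Alice an expected 0.65 × 84 = 54.6. Bob offers 54.6 and keeps 240 − 54.6 = 185.4.
Round 2 (Alice proposes): rejecting gives Bob an expected 0.65 × 185.4 = 120.51, so Alice offers 120.51, keeping 119.49.
Round 1 (Bob proposes): rejecting gives Alice an expected 0.65 × 119.49 = 77.6685; Bob offers that and keeps 162.3315.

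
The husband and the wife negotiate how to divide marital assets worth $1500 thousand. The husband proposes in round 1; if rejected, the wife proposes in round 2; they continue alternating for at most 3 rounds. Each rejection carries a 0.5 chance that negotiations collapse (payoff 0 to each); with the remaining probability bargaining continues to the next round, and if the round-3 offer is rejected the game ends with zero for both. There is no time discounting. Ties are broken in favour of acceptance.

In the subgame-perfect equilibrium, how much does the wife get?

375

Round 3 (the husband proposes): rejection yields 0 for the wife; the husband offers 0 and keeps 1500.
Round 2 (the wife proposes): rejecting gives the husband an expected 0.5 × 1500 = 750. The wife offers 750 and keeps 1500 − 750 = 750.
Round 1 (the husband proposes): rejecting gives the wife an expected 0.5 × 750 = 375, so the husband offers 375, keeping 1125.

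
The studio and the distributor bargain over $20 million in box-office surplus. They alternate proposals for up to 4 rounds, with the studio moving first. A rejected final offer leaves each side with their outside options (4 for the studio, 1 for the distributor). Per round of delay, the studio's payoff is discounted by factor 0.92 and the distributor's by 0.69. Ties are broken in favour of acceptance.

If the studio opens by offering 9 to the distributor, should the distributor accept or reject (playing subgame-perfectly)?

Accept

Round 4 (the distributor proposes): the studio gets 4 if talks fail, so the distributor offers 4 and keeps 16.
Round 3 (the studio proposes): the distributor can get 16 next round, worth 0.69 × 16 = 11.04 now; the studio offers that and keeps 8.96.
Round 2 (the distributor proposes): the studio can get 8.96 next round, worth 0.92 × 8.96 = 8.2432 now; the distributor offers that and keeps 11.7568.
So by rejecting in round 1, the distributor gets 11.7568 next round, worth 0.69 × 11.7568 = 8.112192 now.
Offer 9 ≥ 8.112192, so the distributor accepts.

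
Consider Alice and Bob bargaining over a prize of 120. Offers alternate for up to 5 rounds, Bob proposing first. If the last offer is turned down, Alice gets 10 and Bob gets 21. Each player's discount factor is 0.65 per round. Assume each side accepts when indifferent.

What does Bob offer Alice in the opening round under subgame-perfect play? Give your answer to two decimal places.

40.62

Work backward from the last round.
Round 5 (Bob proposes): Alice gets 10 if talks fail, so Bob offers 10 and keeps 110.
Round 4 (Alice proposes): Bob can get 110 next round, worth 0.65 × 110 = 71.5 now; Alice offers that and keeps 48.5.
Round 3 (Bob proposes): Alice can get 48.5 next round, worth 0.65 × 48.5 = 31.525 now, so Bob offers 31.525, keeping 88.475.
Round 2 (Alice proposes): Bob can get 88.475 next round, worth 0.65 × 88.475 = 57.50875 now; Alice offers that and keeps 62.49125.
Round 1 (Bob proposes): Alice can get 62.49125 next round, worth 0.65 × 62.49125 = 40.6193125 now, so Bob offers 40.6193125, keeping 79.3806875.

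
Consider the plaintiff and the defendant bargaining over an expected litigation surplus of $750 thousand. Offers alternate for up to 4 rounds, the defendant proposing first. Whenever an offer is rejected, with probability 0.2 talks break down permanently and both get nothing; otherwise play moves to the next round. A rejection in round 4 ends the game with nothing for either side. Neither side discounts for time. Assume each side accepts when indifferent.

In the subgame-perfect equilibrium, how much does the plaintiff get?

Round 4 (the plaintiff proposes): rejection yields 0 for the defendant; the plaintiff offers 0 and keeps 750.
Round 3 (the defendant proposes): rejecting gives the plaintiff an expected 0.8 × 750 = 600; the defendant offers that and keeps 150.
Round 2 (the plaintiff proposes): rejecting gives the defendant an expected 0.8 × 150 = 120; the plaintiff offers that and keeps 630.
Round 1 (the defendant proposes): rejecting gives the plaintiff an expected 0.8 × 630 = 504. The defendant offers 504 and keeps 750 − 504 = 246.

504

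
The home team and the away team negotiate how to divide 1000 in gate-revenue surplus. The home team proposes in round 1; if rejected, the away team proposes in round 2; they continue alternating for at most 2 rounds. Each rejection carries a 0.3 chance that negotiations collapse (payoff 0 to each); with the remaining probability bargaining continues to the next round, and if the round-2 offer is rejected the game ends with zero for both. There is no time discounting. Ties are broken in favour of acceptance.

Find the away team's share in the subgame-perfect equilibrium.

By backward induction:
Round 2 (the away team proposes): the home team will accept anything ≥ 0, so the away team offers 0 and keeps 1000.
Round 1 (the home team proposes): rejecting gives the away team an expected 0.7 × 1000 = 700; the home team offers that and keeps 300.

700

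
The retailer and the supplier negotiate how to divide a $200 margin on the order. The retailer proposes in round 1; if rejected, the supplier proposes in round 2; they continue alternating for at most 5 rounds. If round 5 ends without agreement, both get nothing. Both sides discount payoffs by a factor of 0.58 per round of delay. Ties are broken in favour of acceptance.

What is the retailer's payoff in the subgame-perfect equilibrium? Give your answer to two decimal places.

134.89

Round 5 (the retailer proposes): the supplier will accept anything ≥ 0, so the retailer offers 0 and keeps 200.
Round 4 (the supplier proposes): the retailer can get 200 next round, worth 0.58 × 200 = 116 now; the supplier offers that and keeps 84.
Round 3 (the retailer proposes): the supplier can get 84 next round, worth 0.58 × 84 = 48.72 now. The retailer offers 48.72 and keeps 200 − 48.72 = 151.28.
Round 2 (the supplier proposes): the retailer can get 151.28 next round, worth 0.58 × 151.28 = 87.7424 now. The supplier offers 87.7424 and keeps 200 − 87.7424 = 112.2576.
Round 1 (the retailer proposes): the supplier can get 112.2576 next round, worth 0.58 × 112.2576 = 65.109408 now. The retailer offers 65.109408 and keeps 200 − 65.109408 = 134.890592.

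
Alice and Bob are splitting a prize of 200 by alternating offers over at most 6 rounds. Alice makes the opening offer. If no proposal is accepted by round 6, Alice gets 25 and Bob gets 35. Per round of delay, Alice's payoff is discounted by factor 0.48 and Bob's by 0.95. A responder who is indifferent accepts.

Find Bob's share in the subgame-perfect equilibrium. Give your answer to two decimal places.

178.42

Round 6 (Bob proposes): Alice gets 25 if talks fail, so Bob offers 25 and keeps 175.
Round 5 (Alice proposes): Bob can get 175 next round, worth 0.95 × 175 = 166.25 now; Alice offers that and keeps 33.75.
Round 4 (Bob proposes): Alice can get 33.75 next round, worth 0.48 × 33.75 = 16.2 now; Bob offers that and keeps 183.8.
Round 3 (Alice proposes): Bob can get 183.8 next round, worth 0.95 × 183.8 = 174.61 now. Alice offers 174.61 and keeps 200 − 174.61 = 25.39.
Round 2 (Bob proposes): Alice can get 25.39 next round, worth 0.48 × 25.39 = 12.1872 now, so Bob offers 12.1872, keeping 187.8128.
Round 1 (Alice proposes): Bob can get 187.8128 next round, worth 0.95 × 187.8128 = 178.42216 now; Alice offers that and keeps 21.57784.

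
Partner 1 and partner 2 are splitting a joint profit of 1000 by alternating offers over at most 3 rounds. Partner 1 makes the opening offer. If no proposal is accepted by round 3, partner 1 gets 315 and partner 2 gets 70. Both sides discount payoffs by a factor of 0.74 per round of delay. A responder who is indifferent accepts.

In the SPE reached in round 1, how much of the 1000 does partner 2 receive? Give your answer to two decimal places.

Round 3 (partner 1 proposes): partner 2 gets 70 if talks fail, so partner 1 offers 70 and keeps 930.
Round 2 (partner 2 proposes): partner 1 can get 930 next round, worth 0.74 × 930 = 688.2 now; partner 2 offers that and keeps 311.8.
Round 1 (partner 1 proposes): partner 2 can get 311.8 next round, worth 0.74 × 311.8 = 230.732 now, so partner 1 offers 230.732, keeping 769.268.

230.73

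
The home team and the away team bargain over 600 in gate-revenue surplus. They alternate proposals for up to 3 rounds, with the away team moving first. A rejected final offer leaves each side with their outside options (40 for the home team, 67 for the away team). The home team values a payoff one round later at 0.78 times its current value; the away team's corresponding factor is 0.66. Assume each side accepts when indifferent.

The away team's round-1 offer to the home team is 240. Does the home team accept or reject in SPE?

Round 3 (the away team proposes): the home team gets 40 if talks fail, so the away team offers 40 and keeps 560.
Round 2 (the home team proposes): the away team can get 560 next round, worth 0.66 × 560 = 369.6 now. The home team offers 369.6 and keeps 600 − 369.6 = 230.4.
So by rejecting in round 1, the home team gets 230.4 next round, worth 0.78 × 230.4 = 179.712 now.
Offer 240 ≥ 179.712, so the home team accepts.

Accept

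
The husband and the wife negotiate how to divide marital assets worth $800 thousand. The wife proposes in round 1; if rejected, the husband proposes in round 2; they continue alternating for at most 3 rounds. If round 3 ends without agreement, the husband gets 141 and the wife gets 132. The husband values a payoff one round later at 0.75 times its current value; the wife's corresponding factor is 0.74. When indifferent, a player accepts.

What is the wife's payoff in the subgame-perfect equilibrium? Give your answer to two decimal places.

565.75

Round 3 (the wife proposes): the husband gets 141 if talks fail, so the wife offers 141 and keeps 659.
Round 2 (the husband proposes): the wife can get 659 next round, worth 0.74 × 659 = 487.66 now, so the husband offers 487.66, keeping 312.34.
Round 1 (the wife proposes): the husband can get 312.34 next round, worth 0.75 × 312.34 = 234.255 now. The wife offers 234.255 and keeps 800 − 234.255 = 565.745.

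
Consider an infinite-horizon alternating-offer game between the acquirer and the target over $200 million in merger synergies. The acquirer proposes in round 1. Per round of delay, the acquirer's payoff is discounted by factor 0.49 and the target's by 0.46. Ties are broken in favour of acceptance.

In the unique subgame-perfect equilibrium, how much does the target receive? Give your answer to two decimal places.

60.57

In a stationary SPE each proposer offers the other exactly their discounted continuation value.
If the acquirer keeps x when proposing and the target keeps y when proposing, then x = 200 − 0.46y and y = 200 − 0.49x.
Solving: x = 200(1 − 0.46) / (1 − 0.49·0.46) = 108 / 0.7746 ≈ 139.4268.
The target gets 200 − 139.4268 ≈ 60.5732.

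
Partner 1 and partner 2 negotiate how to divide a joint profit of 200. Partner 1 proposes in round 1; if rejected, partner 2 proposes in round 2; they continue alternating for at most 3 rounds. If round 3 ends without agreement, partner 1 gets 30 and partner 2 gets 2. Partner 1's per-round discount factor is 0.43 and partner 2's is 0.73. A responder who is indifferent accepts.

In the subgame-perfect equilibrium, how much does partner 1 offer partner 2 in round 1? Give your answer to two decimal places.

83.85

Round 3 (partner 1 proposes): partner 2 gets 2 if talks fail, so partner 1 offers 2 and keeps 198.
Round 2 (partner 2 proposes): partner 1 can get 198 next round, worth 0.43 × 198 = 85.14 now. Partner 2 offers 85.14 and keeps 200 − 85.14 = 114.86.
Round 1 (partner 1 proposes): partner 2 can get 114.86 next round, worth 0.73 × 114.86 = 83.8478 now. Partner 1 offers 83.8478 and keeps 200 − 83.8478 = 116.1522.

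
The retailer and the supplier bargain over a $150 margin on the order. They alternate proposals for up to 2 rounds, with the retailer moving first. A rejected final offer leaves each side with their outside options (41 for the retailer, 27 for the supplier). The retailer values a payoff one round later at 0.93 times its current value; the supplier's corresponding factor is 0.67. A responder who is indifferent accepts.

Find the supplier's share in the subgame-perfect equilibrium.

Round 2 (the supplier proposes): the retailer gets 41 if talks fail, so the supplier offers 41 and keeps 109.
Round 1 (the retailer proposes): the supplier can get 109 next round, worth 0.67 × 109 = 73.03 now, so the retailer offers 73.03, keeping 76.97.

73.03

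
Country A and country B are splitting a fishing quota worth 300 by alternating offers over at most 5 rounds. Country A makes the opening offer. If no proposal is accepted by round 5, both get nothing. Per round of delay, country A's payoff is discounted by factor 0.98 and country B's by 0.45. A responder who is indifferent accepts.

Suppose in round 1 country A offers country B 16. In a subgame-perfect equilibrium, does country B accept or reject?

Accept

Round 5 (country A proposes): rejection yields 0 for country B; country A offers 0 and keeps 300.
Round 4 (country B proposes): country A can get 300 next round, worth 0.98 × 300 = 294 now. Country B offers 294 and keeps 300 − 294 = 6.
Round 3 (country A proposes): country B can get 6 next round, worth 0.45 × 6 = 2.7 now, so country A offers 2.7, keeping 297.3.
Round 2 (country B proposes): country A can get 297.3 next round, worth 0.98 × 297.3 = 291.354 now, so country B offers 291.354, keeping 8.646.
So by rejecting in round 1, country B gets 8.646 next round, worth 0.45 × 8.646 = 3.8907 now.
Offer 16 ≥ 3.8907, so country B accepts.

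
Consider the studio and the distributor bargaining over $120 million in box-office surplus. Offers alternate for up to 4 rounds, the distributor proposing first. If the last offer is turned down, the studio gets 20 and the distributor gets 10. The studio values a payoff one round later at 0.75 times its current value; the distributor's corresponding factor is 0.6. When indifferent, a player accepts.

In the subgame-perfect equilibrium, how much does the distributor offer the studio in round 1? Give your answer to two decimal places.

73.13

Round 4 (the studio proposes): the distributor gets 10 if talks fail, so the studio offers 10 and keeps 110.
Round 3 (the distributor proposes): the studio can get 110 next round, worth 0.75 × 110 = 82.5 now, so the distributor offers 82.5, keeping 37.5.
Round 2 (the studio proposes): the distributor can get 37.5 next round, worth 0.6 × 37.5 = 22.5 now. The studio offers 22.5 and keeps 120 − 22.5 = 97.5.
Round 1 (the distributor proposes): the studio can get 97.5 next round, worth 0.75 × 97.5 = 73.125 now, so the distributor offers 73.125, keeping 46.875.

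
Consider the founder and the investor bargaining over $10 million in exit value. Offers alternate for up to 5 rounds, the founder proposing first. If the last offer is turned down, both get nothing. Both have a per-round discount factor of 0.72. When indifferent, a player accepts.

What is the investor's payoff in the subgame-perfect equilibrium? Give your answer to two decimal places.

3.06

Round 5 (the founder proposes): rejection yields 0 for the investor; the founder offers 0 and keeps 10.
Round 4 (the investor proposes): the founder can get 10 next round, worth 0.72 × 10 = 7.2 now, so the investor offers 7.2, keeping 2.8.
Round 3 (the founder proposes): the investor can get 2.8 next round, worth 0.72 × 2.8 = 2.016 now. The founder offers 2.016 and keeps 10 − 2.016 = 7.984.
Round 2 (the investor proposes): the founder can get 7.984 next round, worth 0.72 × 7.984 = 5.74848 now. The investor offers 5.74848 and keeps 10 − 5.74848 = 4.25152.
Round 1 (the founder proposes): the investor can get 4.25152 next round, worth 0.72 × 4.25152 = 3.0610944 now; the founder offers that and keeps 6.9389056.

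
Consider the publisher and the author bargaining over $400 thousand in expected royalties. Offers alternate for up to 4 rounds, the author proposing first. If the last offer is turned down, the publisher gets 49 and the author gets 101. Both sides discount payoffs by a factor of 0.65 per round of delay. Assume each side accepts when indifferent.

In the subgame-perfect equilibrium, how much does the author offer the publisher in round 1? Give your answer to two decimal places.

Round 4 (the publisher proposes): the author gets 101 if talks fail, so the publisher offers 101 and keeps 299.
Round 3 (the author proposes): the publisher can get 299 next round, worth 0.65 × 299 = 194.35 now; the author offers that and keeps 205.65.
Round 2 (the publisher proposes): the author can get 205.65 next round, worth 0.65 × 205.65 = 133.6725 now; the publisher offers that and keeps 266.3275.
Round 1 (the author proposes): the publisher can get 266.3275 next round, worth 0.65 × 266.3275 = 173.112875 now, so the author offers 173.112875, keeping 226.887125.

173.11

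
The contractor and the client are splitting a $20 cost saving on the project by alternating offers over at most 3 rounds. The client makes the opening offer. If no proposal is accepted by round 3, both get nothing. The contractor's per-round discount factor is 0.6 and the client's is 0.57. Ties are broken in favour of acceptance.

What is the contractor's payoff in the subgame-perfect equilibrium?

Solve by backward induction from round 3.
Round 3 (the client proposes): the contractor will accept anything ≥ 0, so the client offers 0 and keeps 20.
Round 2 (the contractor proposes): the client can get 20 next round, worth 0.57 × 20 = 11.4 now; the contractor offers that and keeps 8.6.
Round 1 (the client proposes): the contractor can get 8.6 next round, worth 0.6 × 8.6 = 5.16 now. The client offers 5.16 and keeps 20 − 5.16 = 14.84.

5.16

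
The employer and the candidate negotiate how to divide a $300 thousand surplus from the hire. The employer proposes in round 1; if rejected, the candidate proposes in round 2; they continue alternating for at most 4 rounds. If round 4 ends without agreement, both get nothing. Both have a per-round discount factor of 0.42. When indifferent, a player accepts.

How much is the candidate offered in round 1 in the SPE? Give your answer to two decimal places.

95.31

Round 4 (the candidate proposes): rejection yields 0 for the employer; the candidate offers 0 and keeps 300.
Round 3 (the employer proposes): the candidate can get 300 next round, worth 0.42 × 300 = 126 now; the employer offers that and keeps 174.
Round 2 (the candidate proposes): the employer can get 174 next round, worth 0.42 × 174 = 73.08 now; the candidate offers that and keeps 226.92.
Round 1 (the employer proposes): the candidate can get 226.92 next round, worth 0.42 × 226.92 = 95.3064 now; the employer offers that and keeps 204.6936.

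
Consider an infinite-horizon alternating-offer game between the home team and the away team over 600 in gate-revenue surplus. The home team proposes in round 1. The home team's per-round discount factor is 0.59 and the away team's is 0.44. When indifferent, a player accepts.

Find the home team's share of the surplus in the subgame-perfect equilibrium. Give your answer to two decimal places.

453.81

In a stationary SPE each proposer offers the other exactly their discounted continuation value.
If the home team keeps x when proposing and the away team keeps y when proposing, then x = 600 − 0.44y and y = 600 − 0.59x.
Solving: x = 600(1 − 0.44) / (1 − 0.59·0.44) = 336 / 0.7404 ≈ 453.8088.
The away team gets 600 − 453.8088 ≈ 146.1912.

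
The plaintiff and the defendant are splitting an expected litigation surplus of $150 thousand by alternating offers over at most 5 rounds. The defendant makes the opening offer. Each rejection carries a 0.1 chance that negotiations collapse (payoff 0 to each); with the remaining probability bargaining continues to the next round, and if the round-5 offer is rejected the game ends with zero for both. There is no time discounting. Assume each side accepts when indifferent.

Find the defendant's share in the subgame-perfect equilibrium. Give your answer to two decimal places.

Round 5 (the defendant proposes): the plaintiff will accept anything ≥ 0, so the defendant offers 0 and keeps 150.
Round 4 (the plaintiff proposes): rejecting gives the defendant an expected 0.9 × 150 = 135; the plaintiff offers that and keeps 15.
Round 3 (the defendant proposes): rejecting gives the plaintiff an expected 0.9 × 15 = 13.5, so the defendant offers 13.5, keeping 136.5.
Round 2 (the plaintiff proposes): rejecting gives the defendant an expected 0.9 × 136.5 = 122.85. The plaintiff offers 122.85 and keeps 150 − 122.85 = 27.15.
Round 1 (the defendant proposes): rejecting gives the plaintiff an expected 0.9 × 27.15 = 24.435; the defendant offers that and keeps 125.565.

125.57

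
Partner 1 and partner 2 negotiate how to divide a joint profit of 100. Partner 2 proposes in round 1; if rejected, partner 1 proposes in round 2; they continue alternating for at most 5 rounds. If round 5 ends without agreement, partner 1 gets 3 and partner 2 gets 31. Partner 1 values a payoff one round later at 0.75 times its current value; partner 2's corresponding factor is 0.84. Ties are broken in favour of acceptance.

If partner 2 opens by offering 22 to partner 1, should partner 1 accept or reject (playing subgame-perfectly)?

Work out partner 1's continuation value if the offer is rejected.
Round 5 (partner 2 proposes): partner 1 gets 3 if talks fail, so partner 2 offers 3 and keeps 97.
Round 4 (partner 1 proposes): partner 2 can get 97 next round, worth 0.84 × 97 = 81.48 now. Partner 1 offers 81.48 and keeps 100 − 81.48 = 18.52.
Round 3 (partner 2 proposes): partner 1 can get 18.52 next round, worth 0.75 × 18.52 = 13.89 now; partner 2 offers that and keeps 86.11.
Round 2 (partner 1 proposes): partner 2 can get 86.11 next round, worth 0.84 × 86.11 = 72.3324 now; partner 1 offers that and keeps 27.6676.
So by rejecting in round 1, partner 1 gets 27.6676 next round, worth 0.75 × 27.6676 = 20.7507 now.
Offer 22 ≥ 20.7507, so partner 1 accepts.

Accept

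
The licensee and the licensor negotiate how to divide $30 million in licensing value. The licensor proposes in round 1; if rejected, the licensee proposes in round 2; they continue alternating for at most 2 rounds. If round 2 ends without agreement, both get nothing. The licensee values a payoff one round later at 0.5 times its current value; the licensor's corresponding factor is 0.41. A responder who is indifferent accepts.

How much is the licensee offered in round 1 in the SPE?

Work backward from the last round.
Round 2 (the licensee proposes): the licensor will accept anything ≥ 0, so the licensee offers 0 and keeps 30.
Round 1 (the licensor proposes): the licensee can get 30 next round, worth 0.5 × 30 = 15 now, so the licensor offers 15, keeping 15.

15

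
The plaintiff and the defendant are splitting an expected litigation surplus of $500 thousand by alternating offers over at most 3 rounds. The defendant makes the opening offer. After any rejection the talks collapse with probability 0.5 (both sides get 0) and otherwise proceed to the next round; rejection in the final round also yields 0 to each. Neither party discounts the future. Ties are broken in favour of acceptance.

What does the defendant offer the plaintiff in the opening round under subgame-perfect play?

125

Round 3 (the defendant proposes): the plaintiff will accept anything ≥ 0, so the defendant offers 0 and keeps 500.
Round 2 (the plaintiff proposes): rejecting gives the defendant an expected 0.5 × 500 = 250; the plaintiff offers that and keeps 250.
Round 1 (the defendant proposes): rejecting gives the plaintiff an expected 0.5 × 250 = 125; the defendant offers that and keeps 375.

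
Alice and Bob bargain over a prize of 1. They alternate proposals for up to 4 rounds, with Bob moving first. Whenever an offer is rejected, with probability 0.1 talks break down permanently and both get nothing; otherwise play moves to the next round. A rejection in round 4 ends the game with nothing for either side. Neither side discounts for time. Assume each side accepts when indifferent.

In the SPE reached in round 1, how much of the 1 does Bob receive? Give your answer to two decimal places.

0.18

By backward induction:
Round 4 (Alice proposes): rejection yields 0 for Bob; Alice offers 0 and keeps 1.
Round 3 (Bob proposes): rejecting gives Alice an expected 0.9 × 1 = 0.9. Bob offers 0.9 and keeps 1 − 0.9 = 0.1.
Round 2 (Alice proposes): rejecting gives Bob an expected 0.9 × 0.1 = 0.09. Alice offers 0.09 and keeps 1 − 0.09 = 0.91.
Round 1 (Bob proposes): rejecting gives Alice an expected 0.9 × 0.91 = 0.819, so Bob offers 0.819, keeping 0.181.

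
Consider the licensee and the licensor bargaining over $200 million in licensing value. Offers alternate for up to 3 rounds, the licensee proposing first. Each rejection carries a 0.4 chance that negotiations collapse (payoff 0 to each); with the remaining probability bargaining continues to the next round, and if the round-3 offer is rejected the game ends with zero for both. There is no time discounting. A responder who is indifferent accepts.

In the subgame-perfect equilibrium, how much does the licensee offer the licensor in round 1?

By backward induction:
Round 3 (the licensee proposes): the licensor will accept anything ≥ 0, so the licensee offers 0 and keeps 200.
Round 2 (the licensor proposes): rejecting gives the licensee an expected 0.6 × 200 = 120; the licensor offers that and keeps 80.
Round 1 (the licensee proposes): rejecting gives the licensor an expected 0.6 × 80 = 48; the licensee offers that and keeps 152.

48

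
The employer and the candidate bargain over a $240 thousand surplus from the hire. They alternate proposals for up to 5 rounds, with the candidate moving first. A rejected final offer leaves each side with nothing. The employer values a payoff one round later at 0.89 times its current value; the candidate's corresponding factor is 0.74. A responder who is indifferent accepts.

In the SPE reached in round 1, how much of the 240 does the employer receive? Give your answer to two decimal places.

92.11

Round 5 (the candidate proposes): rejection yields 0 for the employer; the candidate offers 0 and keeps 240.
Round 4 (the employer proposes): the candidate can get 240 next round, worth 0.74 × 240 = 177.6 now. The employer offers 177.6 and keeps 240 − 177.6 = 62.4.
Round 3 (the candidate proposes): the employer can get 62.4 next round, worth 0.89 × 62.4 = 55.536 now; the candidate offers that and keeps 184.464.
Round 2 (the employer proposes): the candidate can get 184.464 next round, worth 0.74 × 184.464 = 136.50336 now, so the employer offers 136.50336, keeping 103.49664.
Round 1 (the candidate proposes): the employer can get 103.49664 next round, worth 0.89 × 103.49664 = 92.1120096 now, so the candidate offers 92.1120096, keeping 147.8879904.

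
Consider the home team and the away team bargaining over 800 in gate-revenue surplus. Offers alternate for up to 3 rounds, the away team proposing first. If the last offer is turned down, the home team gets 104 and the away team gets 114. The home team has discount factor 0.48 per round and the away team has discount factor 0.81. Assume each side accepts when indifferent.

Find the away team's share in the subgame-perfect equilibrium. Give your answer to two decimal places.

Work backward from the last round.
Round 3 (the away team proposes): the home team gets 104 if talks fail, so the away team offers 104 and keeps 696.
Round 2 (the home team proposes): the away team can get 696 next round, worth 0.81 × 696 = 563.76 now; the home team offers that and keeps 236.24.
Round 1 (the away team proposes): the home team can get 236.24 next round, worth 0.48 × 236.24 = 113.3952 now. The away team offers 113.3952 and keeps 800 − 113.3952 = 686.6048.

686.60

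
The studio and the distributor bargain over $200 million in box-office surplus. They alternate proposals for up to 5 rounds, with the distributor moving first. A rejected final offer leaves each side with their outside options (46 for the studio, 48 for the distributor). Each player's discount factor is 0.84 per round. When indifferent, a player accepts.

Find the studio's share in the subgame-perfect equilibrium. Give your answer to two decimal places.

Work backward from the last round.
Round 5 (the distributor proposes): the studio gets 46 if talks fail, so the distributor offers 46 and keeps 154.
Round 4 (the studio proposes): the distributor can get 154 next round, worth 0.84 × 154 = 129.36 now; the studio offers that and keeps 70.64.
Round 3 (the distributor proposes): the studio can get 70.64 next round, worth 0.84 × 70.64 = 59.3376 now, so the distributor offers 59.3376, keeping 140.6624.
Round 2 (the studio proposes): the distributor can get 140.6624 next round, worth 0.84 × 140.6624 = 118.156416 now; the studio offers that and keeps 81.843584.
Round 1 (the distributor proposes): the studio can get 81.843584 next round, worth 0.84 × 81.843584 = 68.74861056 now. The distributor offers 68.74861056 and keeps 200 − 68.74861056 = 131.25138944.

68.75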